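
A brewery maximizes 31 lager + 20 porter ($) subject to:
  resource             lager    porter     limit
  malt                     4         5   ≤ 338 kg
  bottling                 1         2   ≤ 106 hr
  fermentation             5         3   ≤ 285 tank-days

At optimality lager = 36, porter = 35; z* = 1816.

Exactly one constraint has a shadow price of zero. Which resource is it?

malt: 319/338 (slack 19)
bottling: 106/106 (binding)
fermentation: 285/285 (binding)
By complementary slackness, a constraint with positive slack has shadow price 0 → malt.

malt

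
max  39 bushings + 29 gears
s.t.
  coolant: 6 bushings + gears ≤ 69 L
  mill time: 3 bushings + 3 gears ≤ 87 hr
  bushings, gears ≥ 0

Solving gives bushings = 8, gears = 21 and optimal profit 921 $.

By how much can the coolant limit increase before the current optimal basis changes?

Binding constraints: coolant, mill time. The basis is B = [[6,1],[3,3]] with det 15.
Per unit increase in coolant, x* moves by d = (0.2, -0.2).
The basis stays optimal until gears reaches 0; allowable increase = 105 L.

105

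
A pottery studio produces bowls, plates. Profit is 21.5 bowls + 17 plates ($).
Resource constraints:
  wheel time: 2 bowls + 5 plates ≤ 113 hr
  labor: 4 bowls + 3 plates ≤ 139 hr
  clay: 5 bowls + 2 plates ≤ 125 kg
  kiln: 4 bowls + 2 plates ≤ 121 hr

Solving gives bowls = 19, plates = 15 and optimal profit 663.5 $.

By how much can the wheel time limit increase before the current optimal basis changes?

54

Binding constraints: wheel time, clay. The basis is B = [[2,5],[5,2]] with det -21.
Per unit increase in wheel time, x* moves by d = (-0.0952, 0.2381).
The basis stays optimal until labor becomes binding; allowable increase = 54 hr.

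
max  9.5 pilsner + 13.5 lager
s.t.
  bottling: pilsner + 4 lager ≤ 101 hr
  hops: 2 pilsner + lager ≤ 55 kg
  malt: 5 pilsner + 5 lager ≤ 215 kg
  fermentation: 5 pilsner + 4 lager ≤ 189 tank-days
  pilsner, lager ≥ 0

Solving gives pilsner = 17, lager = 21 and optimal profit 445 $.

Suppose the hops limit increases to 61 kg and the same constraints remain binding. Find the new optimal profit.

466

At the optimum: bottling uses 101 of 101 (binding); hops uses 55 of 55 (binding); malt uses 190 of 215 (slack = 25); fermentation uses 169 of 189 (slack = 20).
Since malt, fermentation are not tight, their duals are 0.
From A_Bᵀ y = c: 1·y_bottling + 2·y_hops = 9.5; 4·y_bottling + 1·y_hops = 13.5.
→ y_bottling = 2.5 and y_hops = 3.5.
Δz = y_hops·Δb = 3.5 × (6) = 21, so new z* = 445 + 21 = 466.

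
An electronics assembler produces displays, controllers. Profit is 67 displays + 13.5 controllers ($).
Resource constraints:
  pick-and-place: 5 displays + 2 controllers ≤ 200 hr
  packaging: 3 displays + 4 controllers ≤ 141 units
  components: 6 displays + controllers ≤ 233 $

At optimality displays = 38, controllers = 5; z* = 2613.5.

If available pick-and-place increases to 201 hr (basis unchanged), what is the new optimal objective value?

2615.5

Binding: pick-and-place and components. Non-binding: packaging (7 unused).
By complementary slackness, y = 0 for the non-binding constraint.
The binding rows give the dual system: 5·y_pick-and-place + 6·y_components = 67 and 2·y_pick-and-place + 1·y_components = 13.5.
Solving: y_pick-and-place = 2, y_components = 9.5.
Δz = y_pick-and-place·Δb = 2 × (1) = 2, so new z* = 2613.5 + 2 = 2615.5.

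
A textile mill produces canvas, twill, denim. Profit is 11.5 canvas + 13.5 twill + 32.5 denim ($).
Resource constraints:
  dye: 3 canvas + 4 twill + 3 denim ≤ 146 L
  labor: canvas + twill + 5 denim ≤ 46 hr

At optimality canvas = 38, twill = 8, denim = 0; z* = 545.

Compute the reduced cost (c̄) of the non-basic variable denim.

Both dye and labor are binding at x*.
Dual feasibility on the basic columns requires 3·y_dye + 1·y_labor = 11.5, 4·y_dye + 1·y_labor = 13.5.
Solving: y_dye = 2, y_labor = 5.5.
Reduced cost of denim: c₃ − yᵀa₃ = 32.5 − (2·3 + 5.5·5) = 32.5 − 33.5 = -1.

-1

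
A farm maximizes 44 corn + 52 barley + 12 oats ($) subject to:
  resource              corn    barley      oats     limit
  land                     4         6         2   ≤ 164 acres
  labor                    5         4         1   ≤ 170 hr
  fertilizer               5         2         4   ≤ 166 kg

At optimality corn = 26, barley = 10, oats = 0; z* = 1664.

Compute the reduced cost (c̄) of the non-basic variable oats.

Binding: land and labor. Non-binding: fertilizer (16 unused).
By complementary slackness, y = 0 for the non-binding constraint.
The binding rows give the dual system: 4·y_land + 5·y_labor = 44 and 6·y_land + 4·y_labor = 52.
This yields shadow prices y_land = 6, y_labor = 4.
Reduced cost of oats: c₃ − yᵀa₃ = 12 − (6·2 + 4·1) = 12 − 16 = -4.

-4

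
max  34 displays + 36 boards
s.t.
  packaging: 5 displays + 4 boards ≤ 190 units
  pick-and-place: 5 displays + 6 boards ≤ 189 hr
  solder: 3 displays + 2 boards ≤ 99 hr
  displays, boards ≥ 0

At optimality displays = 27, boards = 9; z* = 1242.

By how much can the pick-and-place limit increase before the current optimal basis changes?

Binding constraints: pick-and-place, solder. The basis is B = [[5,6],[3,2]] with det -8.
Per unit increase in pick-and-place, x* moves by d = (-0.25, 0.375).
The basis stays optimal until packaging becomes binding; allowable increase = 76 hr.

76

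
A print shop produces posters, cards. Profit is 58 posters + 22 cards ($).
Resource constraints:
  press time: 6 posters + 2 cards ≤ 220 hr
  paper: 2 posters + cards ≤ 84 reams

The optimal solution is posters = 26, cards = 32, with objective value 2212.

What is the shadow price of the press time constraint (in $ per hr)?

Check each constraint at x*: press time 220/220 (tight); paper 84/84 (tight).
The binding rows give the dual system: 6·y_press time + 2·y_paper = 58 and 2·y_press time + 1·y_paper = 22.
→ y_press time = 7 and y_paper = 8.
Shadow price of press time = 7.

7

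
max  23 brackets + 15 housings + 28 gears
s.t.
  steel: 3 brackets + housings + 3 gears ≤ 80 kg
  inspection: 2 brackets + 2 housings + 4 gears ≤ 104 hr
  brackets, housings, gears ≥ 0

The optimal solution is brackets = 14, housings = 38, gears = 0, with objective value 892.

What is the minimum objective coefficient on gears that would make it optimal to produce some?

Both steel and inspection are binding at x*.
Dual feasibility on the basic columns requires 3·y_steel + 2·y_inspection = 23, 1·y_steel + 2·y_inspection = 15.
→ y_steel = 4 and y_inspection = 5.5.
gears enters the basis when its profit ≥ yᵀa₃ = 4·3 + 5.5·4 = 34.

34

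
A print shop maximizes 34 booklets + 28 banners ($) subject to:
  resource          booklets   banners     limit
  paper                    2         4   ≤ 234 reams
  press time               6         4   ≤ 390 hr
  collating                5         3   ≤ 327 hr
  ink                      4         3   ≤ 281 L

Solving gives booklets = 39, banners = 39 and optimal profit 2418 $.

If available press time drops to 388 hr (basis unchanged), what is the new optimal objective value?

At the optimum: paper uses 234 of 234 (binding); press time uses 390 of 390 (binding); collating uses 312 of 327 (slack = 15); ink uses 273 of 281 (slack = 8).
Slack constraints have shadow price 0 (complementary slackness).
Dual feasibility on the basic columns requires 2·y_paper + 6·y_press time = 34, 4·y_paper + 4·y_press time = 28.
→ y_paper = 2 and y_press time = 5.
Δz = y_press time·Δb = 5 × (-2) = -10, so new z* = 2418 − 10 = 2408.

2408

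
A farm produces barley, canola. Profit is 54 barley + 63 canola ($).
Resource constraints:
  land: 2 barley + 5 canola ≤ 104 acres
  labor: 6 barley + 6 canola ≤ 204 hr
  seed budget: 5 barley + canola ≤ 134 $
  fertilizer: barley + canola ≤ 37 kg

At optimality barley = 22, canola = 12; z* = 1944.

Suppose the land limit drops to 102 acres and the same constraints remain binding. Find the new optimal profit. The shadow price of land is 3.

Δb = -2, so new z* = 1944 + (3)·(-2) = 1944 − 6 = 1938.

1938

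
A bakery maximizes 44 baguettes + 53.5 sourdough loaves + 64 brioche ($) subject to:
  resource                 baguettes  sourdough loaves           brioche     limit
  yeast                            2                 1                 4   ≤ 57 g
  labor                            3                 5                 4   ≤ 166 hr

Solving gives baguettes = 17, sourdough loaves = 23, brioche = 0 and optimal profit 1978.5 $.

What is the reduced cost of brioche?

Check each constraint at x*: yeast 57/57 (tight); labor 166/166 (tight).
From A_Bᵀ y = c: 2·y_yeast + 3·y_labor = 44; 1·y_yeast + 5·y_labor = 53.5.
This yields shadow prices y_yeast = 8.5, y_labor = 9.
Reduced cost of brioche: c₃ − yᵀa₃ = 64 − (8.5·4 + 9·4) = 64 − 70 = -6.

-6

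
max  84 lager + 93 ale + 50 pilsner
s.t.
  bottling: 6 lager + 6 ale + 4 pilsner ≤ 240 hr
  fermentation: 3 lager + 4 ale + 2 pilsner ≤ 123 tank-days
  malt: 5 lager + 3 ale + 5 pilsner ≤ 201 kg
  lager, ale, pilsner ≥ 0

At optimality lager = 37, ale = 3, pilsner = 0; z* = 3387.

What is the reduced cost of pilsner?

-6

Binding: bottling and fermentation. Non-binding: malt (7 unused).
Slack constraints have shadow price 0 (complementary slackness).
Dual feasibility on the basic columns requires 6·y_bottling + 3·y_fermentation = 84, 6·y_bottling + 4·y_fermentation = 93.
→ y_bottling = 9.5 and y_fermentation = 9.
Reduced cost of pilsner: c₃ − yᵀa₃ = 50 − (9.5·4 + 9·2) = 50 − 56 = -6.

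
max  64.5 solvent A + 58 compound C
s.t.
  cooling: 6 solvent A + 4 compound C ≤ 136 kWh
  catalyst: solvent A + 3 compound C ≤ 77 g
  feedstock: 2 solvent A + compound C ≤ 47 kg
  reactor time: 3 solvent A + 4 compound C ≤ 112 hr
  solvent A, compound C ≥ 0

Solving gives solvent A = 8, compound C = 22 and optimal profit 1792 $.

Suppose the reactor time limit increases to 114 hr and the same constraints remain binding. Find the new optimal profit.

At the optimum: cooling uses 136 of 136 (binding); catalyst uses 74 of 77 (slack = 3); feedstock uses 38 of 47 (slack = 9); reactor time uses 112 of 112 (binding).
By complementary slackness, y = 0 for the non-binding constraints.
Dual feasibility on the basic columns requires 6·y_cooling + 3·y_reactor time = 64.5, 4·y_cooling + 4·y_reactor time = 58.
This yields shadow prices y_cooling = 7, y_reactor time = 7.5.
Δz = y_reactor time·Δb = 7.5 × (2) = 15, so new z* = 1792 + 15 = 1807.

1807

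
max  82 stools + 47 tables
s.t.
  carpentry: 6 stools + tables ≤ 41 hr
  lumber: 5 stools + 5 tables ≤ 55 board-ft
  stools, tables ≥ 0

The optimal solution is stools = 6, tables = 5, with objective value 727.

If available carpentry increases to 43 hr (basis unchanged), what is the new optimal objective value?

Check each constraint at x*: carpentry 41/41 (tight); lumber 55/55 (tight).
From A_Bᵀ y = c: 6·y_carpentry + 5·y_lumber = 82; 1·y_carpentry + 5·y_lumber = 47.
This yields shadow prices y_carpentry = 7, y_lumber = 8.
Δz = y_carpentry·Δb = 7 × (2) = 14, so new z* = 727 + 14 = 741.

741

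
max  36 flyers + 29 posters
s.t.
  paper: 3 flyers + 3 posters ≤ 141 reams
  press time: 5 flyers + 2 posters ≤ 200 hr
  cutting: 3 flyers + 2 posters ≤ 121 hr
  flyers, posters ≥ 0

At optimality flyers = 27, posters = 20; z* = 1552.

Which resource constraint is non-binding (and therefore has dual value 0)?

paper: 141/141 (binding)
press time: 175/200 (slack 25)
cutting: 121/121 (binding)
By complementary slackness, a constraint with positive slack has shadow price 0 → press time.

press time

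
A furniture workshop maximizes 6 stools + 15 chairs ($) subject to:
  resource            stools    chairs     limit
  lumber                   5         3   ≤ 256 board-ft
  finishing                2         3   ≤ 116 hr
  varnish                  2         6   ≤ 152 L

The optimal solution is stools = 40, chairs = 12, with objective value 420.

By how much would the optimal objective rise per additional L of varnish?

Binding: finishing and varnish. Non-binding: lumber (20 unused).
Since lumber is not tight, its dual is 0.
Dual feasibility on the basic columns requires 2·y_finishing + 2·y_varnish = 6, 3·y_finishing + 6·y_varnish = 15.
This yields shadow prices y_finishing = 1, y_varnish = 2.
Shadow price of varnish = 2.

2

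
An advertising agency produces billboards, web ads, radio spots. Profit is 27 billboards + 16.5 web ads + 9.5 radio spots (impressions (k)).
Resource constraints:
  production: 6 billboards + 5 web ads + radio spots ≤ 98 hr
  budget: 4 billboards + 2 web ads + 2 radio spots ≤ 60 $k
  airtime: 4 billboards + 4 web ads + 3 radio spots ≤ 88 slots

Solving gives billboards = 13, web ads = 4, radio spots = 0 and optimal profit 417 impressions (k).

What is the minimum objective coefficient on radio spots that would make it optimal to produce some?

At the optimum: production uses 98 of 98 (binding); budget uses 60 of 60 (binding); airtime uses 68 of 88 (slack = 20).
Since airtime is not tight, its dual is 0.
Dual feasibility on the basic columns requires 6·y_production + 4·y_budget = 27, 5·y_production + 2·y_budget = 16.5.
This yields shadow prices y_production = 1.5, y_budget = 4.5.
radio spots enters the basis when its profit ≥ yᵀa₃ = 1.5·1 + 4.5·2 = 10.5.

10.5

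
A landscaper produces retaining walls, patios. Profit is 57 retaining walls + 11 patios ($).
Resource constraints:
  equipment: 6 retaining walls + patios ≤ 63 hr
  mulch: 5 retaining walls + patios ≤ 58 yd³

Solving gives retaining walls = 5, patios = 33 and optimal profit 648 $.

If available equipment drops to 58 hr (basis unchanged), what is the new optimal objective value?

638

At the optimum: equipment uses 63 of 63 (binding); mulch uses 58 of 58 (binding).
Dual feasibility on the basic columns requires 6·y_equipment + 5·y_mulch = 57, 1·y_equipment + 1·y_mulch = 11.
This yields shadow prices y_equipment = 2, y_mulch = 9.
Δz = y_equipment·Δb = 2 × (-5) = -10, so new z* = 648 − 10 = 638.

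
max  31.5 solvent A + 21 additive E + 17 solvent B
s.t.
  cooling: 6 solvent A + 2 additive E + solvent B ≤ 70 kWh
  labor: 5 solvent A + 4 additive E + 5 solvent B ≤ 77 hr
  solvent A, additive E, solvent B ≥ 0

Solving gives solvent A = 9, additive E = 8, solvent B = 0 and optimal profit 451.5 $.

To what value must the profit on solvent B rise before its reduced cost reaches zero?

Both cooling and labor are binding at x*.
The binding rows give the dual system: 6·y_cooling + 5·y_labor = 31.5 and 2·y_cooling + 4·y_labor = 21.
Solving: y_cooling = 1.5, y_labor = 4.5.
solvent B enters the basis when its profit ≥ yᵀa₃ = 1.5·1 + 4.5·5 = 24.

24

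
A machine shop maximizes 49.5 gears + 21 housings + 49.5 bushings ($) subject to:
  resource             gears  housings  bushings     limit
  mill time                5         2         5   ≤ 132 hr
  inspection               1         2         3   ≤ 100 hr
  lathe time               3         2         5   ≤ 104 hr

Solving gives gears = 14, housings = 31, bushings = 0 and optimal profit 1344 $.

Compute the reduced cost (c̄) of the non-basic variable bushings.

-3

At the optimum: mill time uses 132 of 132 (binding); inspection uses 76 of 100 (slack = 24); lathe time uses 104 of 104 (binding).
Slack constraints have shadow price 0 (complementary slackness).
The binding rows give the dual system: 5·y_mill time + 3·y_lathe time = 49.5 and 2·y_mill time + 2·y_lathe time = 21.
→ y_mill time = 9 and y_lathe time = 1.5.
Reduced cost of bushings: c₃ − yᵀa₃ = 49.5 − (9·5 + 1.5·5) = 49.5 − 52.5 = -3.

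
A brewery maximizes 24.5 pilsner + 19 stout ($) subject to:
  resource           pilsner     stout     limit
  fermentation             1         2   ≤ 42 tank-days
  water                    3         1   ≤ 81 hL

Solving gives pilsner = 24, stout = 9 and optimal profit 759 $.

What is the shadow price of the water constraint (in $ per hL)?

At the optimum: fermentation uses 42 of 42 (binding); water uses 81 of 81 (binding).
The binding rows give the dual system: 1·y_fermentation + 3·y_water = 24.5 and 2·y_fermentation + 1·y_water = 19.
This yields shadow prices y_fermentation = 6.5, y_water = 6.
Shadow price of water = 6.

6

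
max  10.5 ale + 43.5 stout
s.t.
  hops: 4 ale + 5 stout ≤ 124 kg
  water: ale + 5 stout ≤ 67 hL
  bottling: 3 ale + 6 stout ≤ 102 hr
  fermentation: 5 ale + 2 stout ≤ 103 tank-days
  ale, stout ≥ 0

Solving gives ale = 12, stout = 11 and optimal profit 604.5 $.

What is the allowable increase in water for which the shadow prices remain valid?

18

Binding constraints: water, bottling. The basis is B = [[1,5],[3,6]] with det -9.
Per unit increase in water, x* moves by d = (-0.6667, 0.3333).
The basis stays optimal until ale reaches 0; allowable increase = 18 hL.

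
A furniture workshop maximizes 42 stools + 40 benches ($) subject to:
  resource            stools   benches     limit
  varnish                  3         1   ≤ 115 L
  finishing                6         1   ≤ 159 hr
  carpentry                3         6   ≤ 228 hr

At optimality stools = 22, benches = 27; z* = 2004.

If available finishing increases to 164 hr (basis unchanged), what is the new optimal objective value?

Check each constraint at x*: varnish 93/115 (slack 22); finishing 159/159 (tight); carpentry 228/228 (tight).
By complementary slackness, y = 0 for the non-binding constraint.
The binding rows give the dual system: 6·y_finishing + 3·y_carpentry = 42 and 1·y_finishing + 6·y_carpentry = 40.
Solving: y_finishing = 4, y_carpentry = 6.
Δz = y_finishing·Δb = 4 × (5) = 20, so new z* = 2004 + 20 = 2024.

2024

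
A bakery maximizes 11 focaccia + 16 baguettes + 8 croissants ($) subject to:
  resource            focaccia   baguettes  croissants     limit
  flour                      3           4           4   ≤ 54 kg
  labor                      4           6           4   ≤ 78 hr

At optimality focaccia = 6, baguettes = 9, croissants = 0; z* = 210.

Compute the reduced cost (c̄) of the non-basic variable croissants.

-4

Check each constraint at x*: flour 54/54 (tight); labor 78/78 (tight).
From A_Bᵀ y = c: 3·y_flour + 4·y_labor = 11; 4·y_flour + 6·y_labor = 16.
Solving: y_flour = 1, y_labor = 2.
Reduced cost of croissants: c₃ − yᵀa₃ = 8 − (1·4 + 2·4) = 8 − 12 = -4.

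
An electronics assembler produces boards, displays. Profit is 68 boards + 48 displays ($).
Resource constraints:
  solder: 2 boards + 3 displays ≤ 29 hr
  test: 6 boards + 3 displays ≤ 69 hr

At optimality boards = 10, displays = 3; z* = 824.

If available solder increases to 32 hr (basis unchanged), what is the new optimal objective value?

At the optimum: solder uses 29 of 29 (binding); test uses 69 of 69 (binding).
Dual feasibility on the basic columns requires 2·y_solder + 6·y_test = 68, 3·y_solder + 3·y_test = 48.
→ y_solder = 7 and y_test = 9.
Δz = y_solder·Δb = 7 × (3) = 21, so new z* = 824 + 21 = 845.

845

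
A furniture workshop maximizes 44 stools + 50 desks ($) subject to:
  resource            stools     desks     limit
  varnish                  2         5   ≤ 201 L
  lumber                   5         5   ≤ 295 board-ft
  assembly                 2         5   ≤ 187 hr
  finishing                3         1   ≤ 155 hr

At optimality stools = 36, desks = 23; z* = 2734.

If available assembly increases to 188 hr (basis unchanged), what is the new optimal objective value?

2736

Check each constraint at x*: varnish 187/201 (slack 14); lumber 295/295 (tight); assembly 187/187 (tight); finishing 131/155 (slack 24).
Slack constraints have shadow price 0 (complementary slackness).
Dual feasibility on the basic columns requires 5·y_lumber + 2·y_assembly = 44, 5·y_lumber + 5·y_assembly = 50.
→ y_lumber = 8 and y_assembly = 2.
Δz = y_assembly·Δb = 2 × (1) = 2, so new z* = 2734 + 2 = 2736.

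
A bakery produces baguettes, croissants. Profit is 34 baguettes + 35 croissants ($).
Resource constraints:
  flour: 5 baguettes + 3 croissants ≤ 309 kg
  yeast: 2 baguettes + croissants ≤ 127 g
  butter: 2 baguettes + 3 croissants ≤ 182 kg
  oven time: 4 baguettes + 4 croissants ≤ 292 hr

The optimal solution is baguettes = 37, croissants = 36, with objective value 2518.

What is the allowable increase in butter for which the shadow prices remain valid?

37

Binding constraints: butter, oven time. The basis is B = [[2,3],[4,4]] with det -4.
Per unit increase in butter, x* moves by d = (-1, 1).
The basis stays optimal until baguettes reaches 0; allowable increase = 37 kg.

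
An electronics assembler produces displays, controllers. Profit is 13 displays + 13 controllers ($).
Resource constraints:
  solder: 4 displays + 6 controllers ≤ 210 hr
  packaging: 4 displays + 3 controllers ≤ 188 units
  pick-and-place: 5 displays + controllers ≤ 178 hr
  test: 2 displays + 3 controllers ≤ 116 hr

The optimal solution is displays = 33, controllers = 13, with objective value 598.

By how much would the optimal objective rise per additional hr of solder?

At the optimum: solder uses 210 of 210 (binding); packaging uses 171 of 188 (slack = 17); pick-and-place uses 178 of 178 (binding); test uses 105 of 116 (slack = 11).
Slack constraints have shadow price 0 (complementary slackness).
The binding rows give the dual system: 4·y_solder + 5·y_pick-and-place = 13 and 6·y_solder + 1·y_pick-and-place = 13.
→ y_solder = 2 and y_pick-and-place = 1.
Shadow price of solder = 2.

2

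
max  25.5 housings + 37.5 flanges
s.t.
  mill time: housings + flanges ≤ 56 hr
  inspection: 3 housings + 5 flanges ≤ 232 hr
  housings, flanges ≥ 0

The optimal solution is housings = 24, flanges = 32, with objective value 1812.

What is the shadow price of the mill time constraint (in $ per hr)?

7.5

Both mill time and inspection are binding at x*.
The binding rows give the dual system: 1·y_mill time + 3·y_inspection = 25.5 and 1·y_mill time + 5·y_inspection = 37.5.
Solving: y_mill time = 7.5, y_inspection = 6.
Shadow price of mill time = 7.5.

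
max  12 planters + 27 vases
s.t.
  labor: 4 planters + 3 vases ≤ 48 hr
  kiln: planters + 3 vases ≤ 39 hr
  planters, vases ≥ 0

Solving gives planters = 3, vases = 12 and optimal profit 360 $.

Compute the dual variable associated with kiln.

Both labor and kiln are binding at x*.
From A_Bᵀ y = c: 4·y_labor + 1·y_kiln = 12; 3·y_labor + 3·y_kiln = 27.
Solving: y_labor = 1, y_kiln = 8.
Shadow price of kiln = 8.

8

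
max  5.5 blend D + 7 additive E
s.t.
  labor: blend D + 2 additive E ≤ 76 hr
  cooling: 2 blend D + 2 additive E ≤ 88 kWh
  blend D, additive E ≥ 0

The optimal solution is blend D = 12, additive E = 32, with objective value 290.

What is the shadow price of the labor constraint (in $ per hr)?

1.5

Check each constraint at x*: labor 76/76 (tight); cooling 88/88 (tight).
Dual feasibility on the basic columns requires 1·y_labor + 2·y_cooling = 5.5, 2·y_labor + 2·y_cooling = 7.
→ y_labor = 1.5 and y_cooling = 2.
Shadow price of labor = 1.5.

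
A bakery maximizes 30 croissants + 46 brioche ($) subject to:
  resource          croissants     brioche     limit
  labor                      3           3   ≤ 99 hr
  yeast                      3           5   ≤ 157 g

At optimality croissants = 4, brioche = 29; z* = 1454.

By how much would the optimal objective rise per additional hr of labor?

Both labor and yeast are binding at x*.
From A_Bᵀ y = c: 3·y_labor + 3·y_yeast = 30; 3·y_labor + 5·y_yeast = 46.
→ y_labor = 2 and y_yeast = 8.
Shadow price of labor = 2.

2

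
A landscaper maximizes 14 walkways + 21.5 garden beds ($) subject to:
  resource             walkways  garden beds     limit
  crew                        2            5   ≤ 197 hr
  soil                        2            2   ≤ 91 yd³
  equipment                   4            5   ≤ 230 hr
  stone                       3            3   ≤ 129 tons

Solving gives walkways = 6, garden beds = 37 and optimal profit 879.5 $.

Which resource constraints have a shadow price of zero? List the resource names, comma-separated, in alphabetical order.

equipment, soil

crew: 197/197 (binding)
soil: 86/91 (slack 5)
equipment: 209/230 (slack 21)
stone: 129/129 (binding)
By complementary slackness, a constraint with positive slack has shadow price 0 → equipment, soil.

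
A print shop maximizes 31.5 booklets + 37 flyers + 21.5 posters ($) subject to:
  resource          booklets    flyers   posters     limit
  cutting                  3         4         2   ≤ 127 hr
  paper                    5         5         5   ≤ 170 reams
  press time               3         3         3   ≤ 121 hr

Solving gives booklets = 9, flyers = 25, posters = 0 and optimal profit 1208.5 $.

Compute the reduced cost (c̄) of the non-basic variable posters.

-4.5

At the optimum: cutting uses 127 of 127 (binding); paper uses 170 of 170 (binding); press time uses 102 of 121 (slack = 19).
Slack constraints have shadow price 0 (complementary slackness).
Dual feasibility on the basic columns requires 3·y_cutting + 5·y_paper = 31.5, 4·y_cutting + 5·y_paper = 37.
This yields shadow prices y_cutting = 5.5, y_paper = 3.
Reduced cost of posters: c₃ − yᵀa₃ = 21.5 − (5.5·2 + 3·5) = 21.5 − 26 = -4.5.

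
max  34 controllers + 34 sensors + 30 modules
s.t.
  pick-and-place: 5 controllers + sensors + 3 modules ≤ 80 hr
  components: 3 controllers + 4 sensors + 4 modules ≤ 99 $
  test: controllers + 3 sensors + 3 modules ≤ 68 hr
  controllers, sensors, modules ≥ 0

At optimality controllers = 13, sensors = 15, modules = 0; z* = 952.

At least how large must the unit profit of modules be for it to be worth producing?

38

At the optimum: pick-and-place uses 80 of 80 (binding); components uses 99 of 99 (binding); test uses 58 of 68 (slack = 10).
Slack constraints have shadow price 0 (complementary slackness).
From A_Bᵀ y = c: 5·y_pick-and-place + 3·y_components = 34; 1·y_pick-and-place + 4·y_components = 34.
Solving: y_pick-and-place = 2, y_components = 8.
modules enters the basis when its profit ≥ yᵀa₃ = 2·3 + 8·4 = 38.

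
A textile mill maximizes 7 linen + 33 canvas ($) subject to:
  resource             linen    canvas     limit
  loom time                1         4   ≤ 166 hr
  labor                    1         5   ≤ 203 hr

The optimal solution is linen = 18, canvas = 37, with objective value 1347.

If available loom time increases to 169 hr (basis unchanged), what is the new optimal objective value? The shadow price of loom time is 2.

1353

Δb = 3, so new z* = 1347 + (2)·(3) = 1347 + 6 = 1353.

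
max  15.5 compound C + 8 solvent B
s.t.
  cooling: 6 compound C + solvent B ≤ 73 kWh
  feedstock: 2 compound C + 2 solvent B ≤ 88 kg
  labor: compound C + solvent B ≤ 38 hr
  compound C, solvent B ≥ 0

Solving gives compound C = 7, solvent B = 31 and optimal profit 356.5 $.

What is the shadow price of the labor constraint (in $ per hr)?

Check each constraint at x*: cooling 73/73 (tight); feedstock 76/88 (slack 12); labor 38/38 (tight).
Slack constraints have shadow price 0 (complementary slackness).
From A_Bᵀ y = c: 6·y_cooling + 1·y_labor = 15.5; 1·y_cooling + 1·y_labor = 8.
This yields shadow prices y_cooling = 1.5, y_labor = 6.5.
Shadow price of labor = 6.5.

6.5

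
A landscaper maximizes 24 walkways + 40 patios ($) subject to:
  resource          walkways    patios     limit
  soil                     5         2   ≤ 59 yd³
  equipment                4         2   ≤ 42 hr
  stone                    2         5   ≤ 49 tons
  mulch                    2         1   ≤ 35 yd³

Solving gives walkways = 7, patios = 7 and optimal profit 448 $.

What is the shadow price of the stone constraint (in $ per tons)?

Check each constraint at x*: soil 49/59 (slack 10); equipment 42/42 (tight); stone 49/49 (tight); mulch 21/35 (slack 14).
Since soil, mulch are not tight, their duals are 0.
From A_Bᵀ y = c: 4·y_equipment + 2·y_stone = 24; 2·y_equipment + 5·y_stone = 40.
Solving: y_equipment = 2.5, y_stone = 7.
Shadow price of stone = 7.

7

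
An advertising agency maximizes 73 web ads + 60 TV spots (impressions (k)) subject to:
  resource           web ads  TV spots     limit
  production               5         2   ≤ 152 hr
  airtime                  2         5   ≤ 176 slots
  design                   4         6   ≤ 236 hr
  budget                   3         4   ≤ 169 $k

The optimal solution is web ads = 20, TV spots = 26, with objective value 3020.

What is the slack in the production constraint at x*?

production used = 5·20 + 2·26 = 152; slack = 152 − 152 = 0.

0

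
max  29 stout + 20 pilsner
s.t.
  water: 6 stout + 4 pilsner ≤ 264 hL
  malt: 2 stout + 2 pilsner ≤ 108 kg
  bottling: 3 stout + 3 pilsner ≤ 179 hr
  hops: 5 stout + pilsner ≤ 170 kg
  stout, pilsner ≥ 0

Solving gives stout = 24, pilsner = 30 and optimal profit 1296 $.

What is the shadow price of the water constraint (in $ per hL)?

At the optimum: water uses 264 of 264 (binding); malt uses 108 of 108 (binding); bottling uses 162 of 179 (slack = 17); hops uses 150 of 170 (slack = 20).
By complementary slackness, y = 0 for the non-binding constraints.
The binding rows give the dual system: 6·y_water + 2·y_malt = 29 and 4·y_water + 2·y_malt = 20.
This yields shadow prices y_water = 4.5, y_malt = 1.
Shadow price of water = 4.5.

4.5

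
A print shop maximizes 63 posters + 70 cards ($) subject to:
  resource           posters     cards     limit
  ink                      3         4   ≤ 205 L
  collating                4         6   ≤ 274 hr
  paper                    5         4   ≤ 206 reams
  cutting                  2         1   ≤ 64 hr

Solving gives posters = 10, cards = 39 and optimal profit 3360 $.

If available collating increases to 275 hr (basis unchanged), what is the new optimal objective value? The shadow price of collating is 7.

Δb = 1, so new z* = 3360 + (7)·(1) = 3360 + 7 = 3367.

3367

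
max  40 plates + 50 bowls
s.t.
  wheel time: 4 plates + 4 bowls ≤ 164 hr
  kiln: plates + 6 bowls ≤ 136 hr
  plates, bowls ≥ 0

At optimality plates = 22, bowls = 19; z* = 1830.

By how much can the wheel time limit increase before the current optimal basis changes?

Binding constraints: wheel time, kiln. The basis is B = [[4,4],[1,6]] with det 20.
Per unit increase in wheel time, x* moves by d = (0.3, -0.05).
The basis stays optimal until bowls reaches 0; allowable increase = 380 hr.

380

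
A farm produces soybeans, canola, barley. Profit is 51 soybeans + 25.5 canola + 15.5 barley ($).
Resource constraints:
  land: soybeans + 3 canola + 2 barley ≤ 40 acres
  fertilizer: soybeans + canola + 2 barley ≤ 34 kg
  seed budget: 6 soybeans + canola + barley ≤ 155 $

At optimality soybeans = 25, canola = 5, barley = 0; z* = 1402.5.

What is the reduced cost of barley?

Check each constraint at x*: land 40/40 (tight); fertilizer 30/34 (slack 4); seed budget 155/155 (tight).
Since fertilizer is not tight, its dual is 0.
Dual feasibility on the basic columns requires 1·y_land + 6·y_seed budget = 51, 3·y_land + 1·y_seed budget = 25.5.
This yields shadow prices y_land = 6, y_seed budget = 7.5.
Reduced cost of barley: c₃ − yᵀa₃ = 15.5 − (6·2 + 7.5·1) = 15.5 − 19.5 = -4.

-4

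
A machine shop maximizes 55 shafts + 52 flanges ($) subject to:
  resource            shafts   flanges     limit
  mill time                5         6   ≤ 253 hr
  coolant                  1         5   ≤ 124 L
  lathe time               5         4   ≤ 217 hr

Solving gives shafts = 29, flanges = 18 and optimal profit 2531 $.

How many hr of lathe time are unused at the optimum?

lathe time used = 5·29 + 4·18 = 217; slack = 217 − 217 = 0.

0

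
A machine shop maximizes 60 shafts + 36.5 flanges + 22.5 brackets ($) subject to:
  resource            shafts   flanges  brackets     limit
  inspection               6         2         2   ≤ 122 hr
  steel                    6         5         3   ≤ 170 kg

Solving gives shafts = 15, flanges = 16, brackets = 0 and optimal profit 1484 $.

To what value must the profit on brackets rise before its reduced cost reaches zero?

Both inspection and steel are binding at x*.
Dual feasibility on the basic columns requires 6·y_inspection + 6·y_steel = 60, 2·y_inspection + 5·y_steel = 36.5.
Solving: y_inspection = 4.5, y_steel = 5.5.
brackets enters the basis when its profit ≥ yᵀa₃ = 4.5·2 + 5.5·3 = 25.5.

25.5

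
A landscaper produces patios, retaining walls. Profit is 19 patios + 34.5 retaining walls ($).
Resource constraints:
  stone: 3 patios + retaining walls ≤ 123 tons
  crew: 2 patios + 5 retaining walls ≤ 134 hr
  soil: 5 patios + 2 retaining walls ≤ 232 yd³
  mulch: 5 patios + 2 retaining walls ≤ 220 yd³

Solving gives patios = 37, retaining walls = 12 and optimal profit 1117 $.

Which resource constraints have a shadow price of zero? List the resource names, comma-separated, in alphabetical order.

mulch, soil

stone: 123/123 (binding)
crew: 134/134 (binding)
soil: 209/232 (slack 23)
mulch: 209/220 (slack 11)
By complementary slackness, a constraint with positive slack has shadow price 0 → mulch, soil.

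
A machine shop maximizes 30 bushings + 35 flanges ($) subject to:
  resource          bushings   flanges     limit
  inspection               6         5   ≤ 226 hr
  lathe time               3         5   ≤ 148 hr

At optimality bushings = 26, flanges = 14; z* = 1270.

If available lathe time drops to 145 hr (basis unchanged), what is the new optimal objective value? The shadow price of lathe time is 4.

Δb = -3, so new z* = 1270 + (4)·(-3) = 1270 − 12 = 1258.

1258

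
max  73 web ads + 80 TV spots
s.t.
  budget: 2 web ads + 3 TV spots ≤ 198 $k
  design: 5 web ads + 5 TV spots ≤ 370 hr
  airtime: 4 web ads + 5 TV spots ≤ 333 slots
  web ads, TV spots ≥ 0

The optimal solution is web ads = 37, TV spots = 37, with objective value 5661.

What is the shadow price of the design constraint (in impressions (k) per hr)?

9

Check each constraint at x*: budget 185/198 (slack 13); design 370/370 (tight); airtime 333/333 (tight).
By complementary slackness, y = 0 for the non-binding constraint.
From A_Bᵀ y = c: 5·y_design + 4·y_airtime = 73; 5·y_design + 5·y_airtime = 80.
→ y_design = 9 and y_airtime = 7.
Shadow price of design = 9.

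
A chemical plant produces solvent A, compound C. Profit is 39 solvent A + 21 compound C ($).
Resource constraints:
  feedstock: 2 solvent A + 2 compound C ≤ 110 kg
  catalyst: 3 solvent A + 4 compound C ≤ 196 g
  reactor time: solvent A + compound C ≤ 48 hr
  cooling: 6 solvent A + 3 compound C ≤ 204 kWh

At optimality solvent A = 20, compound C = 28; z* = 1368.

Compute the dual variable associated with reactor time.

Binding: reactor time and cooling. Non-binding: feedstock (14 unused), catalyst (24 unused).
By complementary slackness, y = 0 for the non-binding constraints.
From A_Bᵀ y = c: 1·y_reactor time + 6·y_cooling = 39; 1·y_reactor time + 3·y_cooling = 21.
→ y_reactor time = 3 and y_cooling = 6.
Shadow price of reactor time = 3.

3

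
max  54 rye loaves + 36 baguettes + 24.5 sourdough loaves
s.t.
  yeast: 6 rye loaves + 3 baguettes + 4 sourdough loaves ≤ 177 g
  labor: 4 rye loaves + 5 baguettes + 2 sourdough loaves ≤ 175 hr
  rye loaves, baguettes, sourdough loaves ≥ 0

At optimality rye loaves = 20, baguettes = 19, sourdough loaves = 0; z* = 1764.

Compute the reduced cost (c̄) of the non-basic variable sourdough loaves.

Check each constraint at x*: yeast 177/177 (tight); labor 175/175 (tight).
From A_Bᵀ y = c: 6·y_yeast + 4·y_labor = 54; 3·y_yeast + 5·y_labor = 36.
Solving: y_yeast = 7, y_labor = 3.
Reduced cost of sourdough loaves: c₃ − yᵀa₃ = 24.5 − (7·4 + 3·2) = 24.5 − 34 = -9.5.

-9.5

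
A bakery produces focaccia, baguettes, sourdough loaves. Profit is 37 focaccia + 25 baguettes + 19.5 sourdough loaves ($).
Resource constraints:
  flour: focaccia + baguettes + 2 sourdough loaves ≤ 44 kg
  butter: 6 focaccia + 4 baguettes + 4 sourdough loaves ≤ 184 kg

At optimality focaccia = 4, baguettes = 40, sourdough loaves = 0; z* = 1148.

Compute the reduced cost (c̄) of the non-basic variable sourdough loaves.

-6.5

At the optimum: flour uses 44 of 44 (binding); butter uses 184 of 184 (binding).
The binding rows give the dual system: 1·y_flour + 6·y_butter = 37 and 1·y_flour + 4·y_butter = 25.
→ y_flour = 1 and y_butter = 6.
Reduced cost of sourdough loaves: c₃ − yᵀa₃ = 19.5 − (1·2 + 6·4) = 19.5 − 26 = -6.5.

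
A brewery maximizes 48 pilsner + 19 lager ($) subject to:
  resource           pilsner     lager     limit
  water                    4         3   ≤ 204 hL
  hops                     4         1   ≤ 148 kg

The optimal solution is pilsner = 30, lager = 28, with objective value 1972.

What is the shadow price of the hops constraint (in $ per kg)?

8.5

Both water and hops are binding at x*.
From A_Bᵀ y = c: 4·y_water + 4·y_hops = 48; 3·y_water + 1·y_hops = 19.
This yields shadow prices y_water = 3.5, y_hops = 8.5.
Shadow price of hops = 8.5.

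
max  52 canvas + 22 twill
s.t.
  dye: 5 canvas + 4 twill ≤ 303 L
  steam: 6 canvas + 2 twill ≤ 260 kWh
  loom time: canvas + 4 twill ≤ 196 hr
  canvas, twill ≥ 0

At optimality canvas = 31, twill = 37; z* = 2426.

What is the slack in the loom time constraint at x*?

17

loom time used = 1·31 + 4·37 = 179; slack = 196 − 179 = 17.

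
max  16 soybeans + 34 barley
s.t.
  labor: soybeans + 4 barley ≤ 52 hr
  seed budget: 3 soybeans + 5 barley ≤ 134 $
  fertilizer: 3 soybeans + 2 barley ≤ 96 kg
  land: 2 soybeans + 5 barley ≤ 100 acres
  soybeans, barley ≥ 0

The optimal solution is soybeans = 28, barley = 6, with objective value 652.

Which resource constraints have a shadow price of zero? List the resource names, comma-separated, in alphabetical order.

labor: 52/52 (binding)
seed budget: 114/134 (slack 20)
fertilizer: 96/96 (binding)
land: 86/100 (slack 14)
By complementary slackness, a constraint with positive slack has shadow price 0 → land, seed budget.

land, seed budget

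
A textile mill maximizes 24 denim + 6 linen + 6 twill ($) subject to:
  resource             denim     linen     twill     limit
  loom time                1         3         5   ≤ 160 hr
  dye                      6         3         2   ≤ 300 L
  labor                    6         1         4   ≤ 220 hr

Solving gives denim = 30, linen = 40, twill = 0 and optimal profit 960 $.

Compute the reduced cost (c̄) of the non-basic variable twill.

-8

Binding: dye and labor. Non-binding: loom time (10 unused).
Slack constraints have shadow price 0 (complementary slackness).
From A_Bᵀ y = c: 6·y_dye + 6·y_labor = 24; 3·y_dye + 1·y_labor = 6.
This yields shadow prices y_dye = 1, y_labor = 3.
Reduced cost of twill: c₃ − yᵀa₃ = 6 − (1·2 + 3·4) = 6 − 14 = -8.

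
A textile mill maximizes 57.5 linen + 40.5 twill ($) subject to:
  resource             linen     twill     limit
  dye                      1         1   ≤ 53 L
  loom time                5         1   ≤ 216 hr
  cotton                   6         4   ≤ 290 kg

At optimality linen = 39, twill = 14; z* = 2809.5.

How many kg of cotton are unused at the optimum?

cotton used = 6·39 + 4·14 = 290; slack = 290 − 290 = 0.

0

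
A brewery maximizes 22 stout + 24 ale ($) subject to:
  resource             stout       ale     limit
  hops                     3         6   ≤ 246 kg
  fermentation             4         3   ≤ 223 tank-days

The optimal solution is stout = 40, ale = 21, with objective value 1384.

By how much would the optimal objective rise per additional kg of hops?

2

Check each constraint at x*: hops 246/246 (tight); fermentation 223/223 (tight).
From A_Bᵀ y = c: 3·y_hops + 4·y_fermentation = 22; 6·y_hops + 3·y_fermentation = 24.
→ y_hops = 2 and y_fermentation = 4.
Shadow price of hops = 2.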